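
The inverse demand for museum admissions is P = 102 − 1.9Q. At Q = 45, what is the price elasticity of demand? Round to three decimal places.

At Q = 45, P = 102 − 1.9(45) = 16.50.
dP/dQ = −1.9, so dQ/dP = 1/(−1.9) = -0.526.
ε = (dQ/dP)(P/Q) = (-0.526)(16.50/45).

-0.193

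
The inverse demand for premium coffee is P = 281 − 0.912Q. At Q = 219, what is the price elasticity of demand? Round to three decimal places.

At Q = 219, P = 281 − 0.912(219) = 81.27.
dP/dQ = −0.912, so dQ/dP = 1/(−0.912) = -1.096.
ε = (dQ/dP)(P/Q) = (-1.096)(81.27/219).

-0.407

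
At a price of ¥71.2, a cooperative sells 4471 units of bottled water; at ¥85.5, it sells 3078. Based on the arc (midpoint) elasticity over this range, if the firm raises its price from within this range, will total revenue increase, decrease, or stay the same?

Arc ε = (-1393/14.3)(78.35/3774.5) ≈ -2.022.
|ε| = 2.02 > 1, so demand is elastic. A price rise therefore reduces total revenue.

decrease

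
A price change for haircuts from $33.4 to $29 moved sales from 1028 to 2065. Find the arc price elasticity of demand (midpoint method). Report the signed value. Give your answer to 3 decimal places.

-4.755

ΔQ = 2065 − 1028 = 1037; ΔP = 29 − 33.4 = -4.4.
Midpoints: P̄ = 31.20, Q̄ = 1546.5.
ε = (ΔQ/ΔP)(P̄/Q̄) = (1037/-4.4)(31.20/1546.5).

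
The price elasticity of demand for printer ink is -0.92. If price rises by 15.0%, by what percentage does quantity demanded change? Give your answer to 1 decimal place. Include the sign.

-13.8%

%ΔQ ≈ ε × %ΔP = (-0.92)(15.0%) = -13.80%.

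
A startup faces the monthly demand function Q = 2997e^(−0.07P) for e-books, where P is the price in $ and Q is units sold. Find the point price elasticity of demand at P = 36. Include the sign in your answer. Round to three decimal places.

-2.520

At P = 36, Q = 241.137.
dQ/dP = −0.07·2997e^(−0.07P) = −0.07Q = -16.880.
ε = (dQ/dP)(P/Q) = (-16.880)(36/241.137).
|ε| > 1, so demand is elastic at this price.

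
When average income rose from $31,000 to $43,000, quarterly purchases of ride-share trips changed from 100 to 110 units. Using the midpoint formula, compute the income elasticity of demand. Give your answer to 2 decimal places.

0.29

ΔQ = 10, ΔI = 12000. Midpoints: Ī = 37,000, Q̄ = 105.0.
ε_I = (ΔQ/ΔI)(Ī/Q̄) = (10/12000)(37000/105.0).
ε_I > 0, so the good is normal.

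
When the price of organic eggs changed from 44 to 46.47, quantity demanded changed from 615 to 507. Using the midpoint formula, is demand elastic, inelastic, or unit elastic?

elastic

Arc ε ≈ -3.526.
|ε| = 3.53 > 1.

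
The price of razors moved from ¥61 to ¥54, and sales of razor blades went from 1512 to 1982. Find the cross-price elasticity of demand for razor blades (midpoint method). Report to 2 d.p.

ΔQ_x = 1982 − 1512 = 470; ΔP_y = 54 − 61 = -7.
Midpoints: P̄_y = 57.50, Q̄_x = 1747.0.
ε_xy = (ΔQ_x/ΔP_y)(P̄_y/Q̄_x) = (470/-7)(57.50/1747.0).

-2.21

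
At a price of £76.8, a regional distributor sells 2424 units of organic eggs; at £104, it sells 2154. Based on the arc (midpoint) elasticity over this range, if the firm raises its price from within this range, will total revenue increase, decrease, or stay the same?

increase

Arc ε = (-270/27.2)(90.40/2289.0) ≈ -0.392.
|ε| = 0.39 < 1, so demand is inelastic. A price rise therefore raises total revenue.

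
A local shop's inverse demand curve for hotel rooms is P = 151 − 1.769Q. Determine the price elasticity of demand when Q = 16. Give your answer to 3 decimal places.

At Q = 16, P = 151 − 1.769(16) = 122.70.
dP/dQ = −1.769, so dQ/dP = 1/(−1.769) = -0.565.
ε = (dQ/dP)(P/Q) = (-0.565)(122.70/16).

-4.335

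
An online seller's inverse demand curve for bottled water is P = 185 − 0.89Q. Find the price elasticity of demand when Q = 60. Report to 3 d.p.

-2.464

At Q = 60, P = 185 − 0.89(60) = 131.60.
dP/dQ = −0.89, so dQ/dP = 1/(−0.89) = -1.124.
ε = (dQ/dP)(P/Q) = (-1.124)(131.60/60).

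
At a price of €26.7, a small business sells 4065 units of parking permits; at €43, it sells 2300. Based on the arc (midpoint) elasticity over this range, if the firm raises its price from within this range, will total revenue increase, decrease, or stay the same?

Arc ε = (-1765/16.3)(34.85/3182.5) ≈ -1.186.
|ε| = 1.19 > 1, so demand is elastic. A price rise therefore reduces total revenue.

decrease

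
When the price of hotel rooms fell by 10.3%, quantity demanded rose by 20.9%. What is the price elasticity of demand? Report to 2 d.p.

-2.03

ε = %ΔQ / %ΔP = (20.9)/(-10.3) = -2.029.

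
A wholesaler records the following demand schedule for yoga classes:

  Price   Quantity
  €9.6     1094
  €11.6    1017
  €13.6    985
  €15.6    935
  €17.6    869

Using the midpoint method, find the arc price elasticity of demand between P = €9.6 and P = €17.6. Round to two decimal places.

-0.39

At P = 9.6, Q = 1094; at P = 17.6, Q = 869.
ΔQ = -225, ΔP = 8.0. Midpoints: P̄ = 13.60, Q̄ = 981.5.
ε = (ΔQ/ΔP)(P̄/Q̄) = (-225/8.0)(13.60/981.5).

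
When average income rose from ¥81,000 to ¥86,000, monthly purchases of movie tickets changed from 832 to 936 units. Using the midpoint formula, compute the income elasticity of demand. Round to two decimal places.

1.96

ΔQ = 104, ΔI = 5000. Midpoints: Ī = 83,500, Q̄ = 884.0.
ε_I = (ΔQ/ΔI)(Ī/Q̄) = (104/5000)(83500/884.0).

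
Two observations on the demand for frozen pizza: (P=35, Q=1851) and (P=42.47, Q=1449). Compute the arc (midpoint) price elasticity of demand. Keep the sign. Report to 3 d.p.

ΔQ = 1449 − 1851 = -402; ΔP = 42.47 − 35 = 7.47.
Midpoints: P̄ = 38.73, Q̄ = 1650.0.
ε = (ΔQ/ΔP)(P̄/Q̄) = (-402/7.47)(38.73/1650.0).

-1.263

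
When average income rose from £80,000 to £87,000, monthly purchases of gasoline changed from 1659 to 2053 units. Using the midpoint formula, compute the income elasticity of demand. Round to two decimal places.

ΔQ = 394, ΔI = 7000. Midpoints: Ī = 83,500, Q̄ = 1856.0.
ε_I = (ΔQ/ΔI)(Ī/Q̄) = (394/7000)(83500/1856.0).
ε_I > 0, so the good is normal.

2.53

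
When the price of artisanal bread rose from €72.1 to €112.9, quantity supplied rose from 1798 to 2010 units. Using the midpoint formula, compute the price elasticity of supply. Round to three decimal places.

ΔQ = 2010 − 1798 = 212; ΔP = 112.9 − 72.1 = 40.8.
Midpoints: P̄ = 92.50, Q̄ = 1904.0.
ε_s = (ΔQ/ΔP)(P̄/Q̄) = (212/40.8)(92.50/1904.0).

0.252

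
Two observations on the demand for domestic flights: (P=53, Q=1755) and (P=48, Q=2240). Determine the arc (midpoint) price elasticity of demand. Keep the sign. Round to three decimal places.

-2.452

ΔQ = 2240 − 1755 = 485; ΔP = 48 − 53 = -5.
Midpoints: P̄ = 50.50, Q̄ = 1997.5.
ε = (ΔQ/ΔP)(P̄/Q̄) = (485/-5)(50.50/1997.5).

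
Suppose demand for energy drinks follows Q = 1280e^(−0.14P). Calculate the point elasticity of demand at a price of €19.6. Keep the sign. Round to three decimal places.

-2.744

At P = 19.6, Q = 82.320.
dQ/dP = −0.14·1280e^(−0.14P) = −0.14Q = -11.525.
ε = (dQ/dP)(P/Q) = (-11.525)(19.6/82.320).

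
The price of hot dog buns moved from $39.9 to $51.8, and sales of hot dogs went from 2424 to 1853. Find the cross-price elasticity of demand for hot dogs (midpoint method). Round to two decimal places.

-1.03

ΔQ_x = 1853 − 2424 = -571; ΔP_y = 51.8 − 39.9 = 11.9.
Midpoints: P̄_y = 45.85, Q̄_x = 2138.5.
ε_xy = (ΔQ_x/ΔP_y)(P̄_y/Q̄_x) = (-571/11.9)(45.85/2138.5).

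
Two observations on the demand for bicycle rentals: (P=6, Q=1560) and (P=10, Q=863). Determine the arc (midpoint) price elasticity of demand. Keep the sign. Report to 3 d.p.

-1.151

ΔQ = 863 − 1560 = -697; ΔP = 10 − 6 = 4.
Midpoints: P̄ = 8.00, Q̄ = 1211.5.
ε = (ΔQ/ΔP)(P̄/Q̄) = (-697/4)(8.00/1211.5).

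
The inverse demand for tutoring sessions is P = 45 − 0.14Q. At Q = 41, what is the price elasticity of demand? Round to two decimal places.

-6.84

At Q = 41, P = 45 − 0.14(41) = 39.26.
dP/dQ = −0.14, so dQ/dP = 1/(−0.14) = -7.143.
ε = (dQ/dP)(P/Q) = (-7.143)(39.26/41).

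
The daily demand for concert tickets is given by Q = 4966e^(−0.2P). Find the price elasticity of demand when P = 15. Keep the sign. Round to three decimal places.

-3.000

At P = 15, Q = 247.243.
dQ/dP = −0.2·4966e^(−0.2P) = −0.2Q = -49.449.
ε = (dQ/dP)(P/Q) = (-49.449)(15/247.243).
|ε| > 1, so demand is elastic at this price.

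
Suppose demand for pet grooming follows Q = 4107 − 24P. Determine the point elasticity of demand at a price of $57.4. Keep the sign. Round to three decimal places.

At P = 57.4, Q = 2729.400.
dQ/dP = −24.
ε = (dQ/dP)(P/Q) = (-24)(57.4/2729.400).

-0.505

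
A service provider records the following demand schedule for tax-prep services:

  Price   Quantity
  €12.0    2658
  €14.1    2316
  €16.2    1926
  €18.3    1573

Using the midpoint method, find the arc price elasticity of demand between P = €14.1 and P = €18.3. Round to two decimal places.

At P = 14.1, Q = 2316; at P = 18.3, Q = 1573.
ΔQ = -743, ΔP = 4.2. Midpoints: P̄ = 16.20, Q̄ = 1944.5.
ε = (ΔQ/ΔP)(P̄/Q̄) = (-743/4.2)(16.20/1944.5).

-1.47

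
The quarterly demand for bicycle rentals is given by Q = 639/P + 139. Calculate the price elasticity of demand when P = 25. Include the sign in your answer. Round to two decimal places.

-0.16

At P = 25, Q = 164.560.
dQ/dP = −639/P² = -1.022.
ε = (dQ/dP)(P/Q) = (-1.022)(25/164.560).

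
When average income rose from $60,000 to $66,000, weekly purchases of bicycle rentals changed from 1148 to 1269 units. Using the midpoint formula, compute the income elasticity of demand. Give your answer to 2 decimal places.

1.05

ΔQ = 121, ΔI = 6000. Midpoints: Ī = 63,000, Q̄ = 1208.5.
ε_I = (ΔQ/ΔI)(Ī/Q̄) = (121/6000)(63000/1208.5).
ε_I > 0, so the good is normal.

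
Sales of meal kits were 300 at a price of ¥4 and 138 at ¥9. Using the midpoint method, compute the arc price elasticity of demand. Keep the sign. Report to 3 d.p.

-0.962

ΔQ = 138 − 300 = -162; ΔP = 9 − 4 = 5.
Midpoints: P̄ = 6.50, Q̄ = 219.0.
ε = (ΔQ/ΔP)(P̄/Q̄) = (-162/5)(6.50/219.0).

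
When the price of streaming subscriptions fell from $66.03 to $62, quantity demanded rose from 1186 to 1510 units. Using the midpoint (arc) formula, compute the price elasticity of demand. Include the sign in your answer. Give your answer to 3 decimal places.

-3.818

ΔQ = 1510 − 1186 = 324; ΔP = 62 − 66.03 = -4.03.
Midpoints: P̄ = 64.02, Q̄ = 1348.0.
ε = (ΔQ/ΔP)(P̄/Q̄) = (324/-4.03)(64.02/1348.0).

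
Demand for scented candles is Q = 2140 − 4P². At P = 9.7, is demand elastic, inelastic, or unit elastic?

Q = 1763.640, dQ/dP = -77.600.
ε = (dQ/dP)(P/Q) ≈ -0.427.
|ε| = 0.43 < 1.

inelastic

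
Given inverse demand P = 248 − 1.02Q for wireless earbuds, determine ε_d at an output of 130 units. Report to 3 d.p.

-0.870

At Q = 130, P = 248 − 1.02(130) = 115.40.
dP/dQ = −1.02, so dQ/dP = 1/(−1.02) = -0.980.
ε = (dQ/dP)(P/Q) = (-0.980)(115.40/130).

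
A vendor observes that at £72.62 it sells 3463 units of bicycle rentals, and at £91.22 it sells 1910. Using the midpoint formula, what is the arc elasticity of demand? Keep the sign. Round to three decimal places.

-2.546

ΔQ = 1910 − 3463 = -1553; ΔP = 91.22 − 72.62 = 18.6.
Midpoints: P̄ = 81.92, Q̄ = 2686.5.
ε = (ΔQ/ΔP)(P̄/Q̄) = (-1553/18.6)(81.92/2686.5).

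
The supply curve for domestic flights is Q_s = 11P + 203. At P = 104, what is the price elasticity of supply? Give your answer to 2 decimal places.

At P = 104, Q_s = 1347.
dQ_s/dP = 11.
ε_s = (dQ_s/dP)(P/Q_s) = (11)(104/1347).

0.85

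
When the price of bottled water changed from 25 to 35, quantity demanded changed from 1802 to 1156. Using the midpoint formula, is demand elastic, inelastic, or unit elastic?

elastic

Arc ε ≈ -1.310.
|ε| = 1.31 > 1.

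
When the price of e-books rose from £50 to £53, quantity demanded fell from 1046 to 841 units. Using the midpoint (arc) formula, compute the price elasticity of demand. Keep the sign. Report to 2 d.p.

ΔQ = 841 − 1046 = -205; ΔP = 53 − 50 = 3.
Midpoints: P̄ = 51.50, Q̄ = 943.5.
ε = (ΔQ/ΔP)(P̄/Q̄) = (-205/3)(51.50/943.5).

-3.73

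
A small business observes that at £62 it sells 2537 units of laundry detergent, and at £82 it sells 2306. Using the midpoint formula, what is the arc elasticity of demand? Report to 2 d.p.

ΔQ = 2306 − 2537 = -231; ΔP = 82 − 62 = 20.
Midpoints: P̄ = 72.00, Q̄ = 2421.5.
ε = (ΔQ/ΔP)(P̄/Q̄) = (-231/20)(72.00/2421.5).

-0.34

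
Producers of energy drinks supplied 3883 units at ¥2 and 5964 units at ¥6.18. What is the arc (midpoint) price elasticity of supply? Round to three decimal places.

ΔQ = 5964 − 3883 = 2081; ΔP = 6.18 − 2 = 4.18.
Midpoints: P̄ = 4.09, Q̄ = 4923.5.
ε_s = (ΔQ/ΔP)(P̄/Q̄) = (2081/4.18)(4.09/4923.5).

0.414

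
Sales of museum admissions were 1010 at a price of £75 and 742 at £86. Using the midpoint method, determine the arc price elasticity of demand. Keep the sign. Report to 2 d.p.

ΔQ = 742 − 1010 = -268; ΔP = 86 − 75 = 11.
Midpoints: P̄ = 80.50, Q̄ = 876.0.
ε = (ΔQ/ΔP)(P̄/Q̄) = (-268/11)(80.50/876.0).

-2.24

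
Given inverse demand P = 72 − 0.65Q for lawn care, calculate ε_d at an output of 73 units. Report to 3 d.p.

-0.517

At Q = 73, P = 72 − 0.65(73) = 24.55.
dP/dQ = −0.65, so dQ/dP = 1/(−0.65) = -1.538.
ε = (dQ/dP)(P/Q) = (-1.538)(24.55/73).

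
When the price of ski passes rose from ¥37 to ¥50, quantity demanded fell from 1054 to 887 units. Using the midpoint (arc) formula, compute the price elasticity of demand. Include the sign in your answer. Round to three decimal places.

-0.576

ΔQ = 887 − 1054 = -167; ΔP = 50 − 37 = 13.
Midpoints: P̄ = 43.50, Q̄ = 970.5.
ε = (ΔQ/ΔP)(P̄/Q̄) = (-167/13)(43.50/970.5).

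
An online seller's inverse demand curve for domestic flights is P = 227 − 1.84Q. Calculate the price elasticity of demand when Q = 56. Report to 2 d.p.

-1.20

At Q = 56, P = 227 − 1.84(56) = 123.96.
dP/dQ = −1.84, so dQ/dP = 1/(−1.84) = -0.543.
ε = (dQ/dP)(P/Q) = (-0.543)(123.96/56).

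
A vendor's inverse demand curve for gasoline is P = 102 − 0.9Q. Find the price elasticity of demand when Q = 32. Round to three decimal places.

At Q = 32, P = 102 − 0.9(32) = 73.20.
dP/dQ = −0.9, so dQ/dP = 1/(−0.9) = -1.111.
ε = (dQ/dP)(P/Q) = (-1.111)(73.20/32).

-2.542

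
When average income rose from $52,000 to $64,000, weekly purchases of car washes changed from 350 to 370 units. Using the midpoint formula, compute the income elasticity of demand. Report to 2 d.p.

ΔQ = 20, ΔI = 12000. Midpoints: Ī = 58,000, Q̄ = 360.0.
ε_I = (ΔQ/ΔI)(Ī/Q̄) = (20/12000)(58000/360.0).

0.27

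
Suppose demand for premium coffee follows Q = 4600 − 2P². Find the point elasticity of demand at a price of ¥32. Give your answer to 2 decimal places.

At P = 32, Q = 2552.
dQ/dP = −4P = -128.
ε = (dQ/dP)(P/Q) = (-128)(32/2552).

-1.61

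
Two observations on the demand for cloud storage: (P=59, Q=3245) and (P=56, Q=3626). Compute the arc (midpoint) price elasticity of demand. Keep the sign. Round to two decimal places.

ΔQ = 3626 − 3245 = 381; ΔP = 56 − 59 = -3.
Midpoints: P̄ = 57.50, Q̄ = 3435.5.
ε = (ΔQ/ΔP)(P̄/Q̄) = (381/-3)(57.50/3435.5).

-2.13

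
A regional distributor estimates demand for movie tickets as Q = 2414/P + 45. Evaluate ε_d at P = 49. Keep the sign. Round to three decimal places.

-0.523

At P = 49, Q = 94.265.
dQ/dP = −2414/P² = -1.005.
ε = (dQ/dP)(P/Q) = (-1.005)(49/94.265).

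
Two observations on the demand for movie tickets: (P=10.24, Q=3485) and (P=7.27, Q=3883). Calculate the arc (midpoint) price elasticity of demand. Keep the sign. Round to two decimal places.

ΔQ = 3883 − 3485 = 398; ΔP = 7.27 − 10.24 = -2.97.
Midpoints: P̄ = 8.75, Q̄ = 3684.0.
ε = (ΔQ/ΔP)(P̄/Q̄) = (398/-2.97)(8.75/3684.0).

-0.32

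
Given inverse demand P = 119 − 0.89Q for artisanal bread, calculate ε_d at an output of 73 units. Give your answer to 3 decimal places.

-0.832

At Q = 73, P = 119 − 0.89(73) = 54.03.
dP/dQ = −0.89, so dQ/dP = 1/(−0.89) = -1.124.
ε = (dQ/dP)(P/Q) = (-1.124)(54.03/73).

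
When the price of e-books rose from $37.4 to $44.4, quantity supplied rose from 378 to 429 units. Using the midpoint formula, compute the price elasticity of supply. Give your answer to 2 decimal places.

ΔQ = 429 − 378 = 51; ΔP = 44.4 − 37.4 = 7.
Midpoints: P̄ = 40.90, Q̄ = 403.5.
ε_s = (ΔQ/ΔP)(P̄/Q̄) = (51/7)(40.90/403.5).

0.74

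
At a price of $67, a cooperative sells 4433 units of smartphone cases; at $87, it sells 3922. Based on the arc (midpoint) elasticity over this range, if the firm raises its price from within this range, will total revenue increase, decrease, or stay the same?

Arc ε = (-511/20)(77.00/4177.5) ≈ -0.471.
|ε| = 0.47 < 1, so demand is inelastic. A price rise therefore raises total revenue.

increase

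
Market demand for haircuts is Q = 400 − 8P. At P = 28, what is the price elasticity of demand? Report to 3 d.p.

At P = 28, Q = 176.
dQ/dP = −8.
ε = (dQ/dP)(P/Q) = (-8)(28/176).

-1.273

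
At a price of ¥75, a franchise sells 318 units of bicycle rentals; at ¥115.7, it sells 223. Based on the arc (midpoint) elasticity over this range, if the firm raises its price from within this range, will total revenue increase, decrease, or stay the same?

Arc ε = (-95/40.7)(95.35/270.5) ≈ -0.823.
|ε| = 0.82 < 1, so demand is inelastic. A price rise therefore raises total revenue.

increase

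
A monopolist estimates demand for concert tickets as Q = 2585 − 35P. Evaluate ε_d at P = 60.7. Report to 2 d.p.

At P = 60.7, Q = 460.500.
dQ/dP = −35.
ε = (dQ/dP)(P/Q) = (-35)(60.7/460.500).
|ε| > 1, so demand is elastic at this price.

-4.61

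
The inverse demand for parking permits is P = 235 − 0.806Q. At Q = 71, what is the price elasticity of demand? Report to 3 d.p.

At Q = 71, P = 235 − 0.806(71) = 177.77.
dP/dQ = −0.806, so dQ/dP = 1/(−0.806) = -1.241.
ε = (dQ/dP)(P/Q) = (-1.241)(177.77/71).

-3.107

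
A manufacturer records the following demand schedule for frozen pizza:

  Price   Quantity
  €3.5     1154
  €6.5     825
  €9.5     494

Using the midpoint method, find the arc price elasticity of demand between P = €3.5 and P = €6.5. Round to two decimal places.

-0.55

At P = 3.5, Q = 1154; at P = 6.5, Q = 825.
ΔQ = -329, ΔP = 3.0. Midpoints: P̄ = 5.00, Q̄ = 989.5.
ε = (ΔQ/ΔP)(P̄/Q̄) = (-329/3.0)(5.00/989.5).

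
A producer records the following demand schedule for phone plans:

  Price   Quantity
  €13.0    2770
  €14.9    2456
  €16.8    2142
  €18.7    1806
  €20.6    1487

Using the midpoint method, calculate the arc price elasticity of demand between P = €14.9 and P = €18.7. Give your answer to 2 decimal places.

At P = 14.9, Q = 2456; at P = 18.7, Q = 1806.
ΔQ = -650, ΔP = 3.8. Midpoints: P̄ = 16.80, Q̄ = 2131.0.
ε = (ΔQ/ΔP)(P̄/Q̄) = (-650/3.8)(16.80/2131.0).

-1.35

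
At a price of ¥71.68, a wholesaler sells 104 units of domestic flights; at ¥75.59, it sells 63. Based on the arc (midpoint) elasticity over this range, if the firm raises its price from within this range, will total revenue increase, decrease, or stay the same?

decrease

Arc ε = (-41/3.91)(73.64/83.5) ≈ -9.247.
|ε| = 9.25 > 1, so demand is elastic. A price rise therefore reduces total revenue.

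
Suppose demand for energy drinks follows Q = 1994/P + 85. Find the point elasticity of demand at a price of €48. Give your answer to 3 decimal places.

-0.328

At P = 48, Q = 126.542.
dQ/dP = −1994/P² = -0.865.
ε = (dQ/dP)(P/Q) = (-0.865)(48/126.542).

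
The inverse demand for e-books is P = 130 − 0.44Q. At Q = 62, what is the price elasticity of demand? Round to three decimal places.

-3.765

At Q = 62, P = 130 − 0.44(62) = 102.72.
dP/dQ = −0.44, so dQ/dP = 1/(−0.44) = -2.273.
ε = (dQ/dP)(P/Q) = (-2.273)(102.72/62).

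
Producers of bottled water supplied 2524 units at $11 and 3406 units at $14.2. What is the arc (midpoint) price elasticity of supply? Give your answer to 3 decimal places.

ΔQ = 3406 − 2524 = 882; ΔP = 14.2 − 11 = 3.2.
Midpoints: P̄ = 12.60, Q̄ = 2965.0.
ε_s = (ΔQ/ΔP)(P̄/Q̄) = (882/3.2)(12.60/2965.0).

1.171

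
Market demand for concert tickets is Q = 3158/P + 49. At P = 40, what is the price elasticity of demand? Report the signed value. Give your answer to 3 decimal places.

At P = 40, Q = 127.950.
dQ/dP = −3158/P² = -1.974.
ε = (dQ/dP)(P/Q) = (-1.974)(40/127.950).

-0.617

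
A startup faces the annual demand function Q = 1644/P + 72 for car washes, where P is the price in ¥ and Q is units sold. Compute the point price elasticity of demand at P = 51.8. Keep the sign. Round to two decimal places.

At P = 51.8, Q = 103.737.
dQ/dP = −1644/P² = -0.613.
ε = (dQ/dP)(P/Q) = (-0.613)(51.8/103.737).
|ε| < 1, so demand is inelastic at this price.

-0.31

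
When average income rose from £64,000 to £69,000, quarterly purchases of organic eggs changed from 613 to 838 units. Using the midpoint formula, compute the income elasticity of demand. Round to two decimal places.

ΔQ = 225, ΔI = 5000. Midpoints: Ī = 66,500, Q̄ = 725.5.
ε_I = (ΔQ/ΔI)(Ī/Q̄) = (225/5000)(66500/725.5).
ε_I > 0, so the good is normal.

4.12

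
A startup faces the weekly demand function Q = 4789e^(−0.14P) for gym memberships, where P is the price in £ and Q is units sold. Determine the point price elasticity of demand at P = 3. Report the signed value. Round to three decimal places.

-0.420

At P = 3, Q = 3146.597.
dQ/dP = −0.14·4789e^(−0.14P) = −0.14Q = -440.524.
ε = (dQ/dP)(P/Q) = (-440.524)(3/3146.597).
|ε| < 1, so demand is inelastic at this price.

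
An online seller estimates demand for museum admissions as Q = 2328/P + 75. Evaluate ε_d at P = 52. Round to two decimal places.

At P = 52, Q = 119.769.
dQ/dP = −2328/P² = -0.861.
ε = (dQ/dP)(P/Q) = (-0.861)(52/119.769).

-0.37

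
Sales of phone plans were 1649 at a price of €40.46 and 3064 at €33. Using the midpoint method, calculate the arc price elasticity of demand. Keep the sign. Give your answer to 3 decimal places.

-2.956

ΔQ = 3064 − 1649 = 1415; ΔP = 33 − 40.46 = -7.46.
Midpoints: P̄ = 36.73, Q̄ = 2356.5.
ε = (ΔQ/ΔP)(P̄/Q̄) = (1415/-7.46)(36.73/2356.5).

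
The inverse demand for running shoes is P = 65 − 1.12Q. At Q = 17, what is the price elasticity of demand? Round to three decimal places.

At Q = 17, P = 65 − 1.12(17) = 45.96.
dP/dQ = −1.12, so dQ/dP = 1/(−1.12) = -0.893.
ε = (dQ/dP)(P/Q) = (-0.893)(45.96/17).

-2.414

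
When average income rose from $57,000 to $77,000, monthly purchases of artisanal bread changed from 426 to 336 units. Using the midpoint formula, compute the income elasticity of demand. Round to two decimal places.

-0.79

ΔQ = -90, ΔI = 20000. Midpoints: Ī = 67,000, Q̄ = 381.0.
ε_I = (ΔQ/ΔI)(Ī/Q̄) = (-90/20000)(67000/381.0).
ε_I < 0, so the good is inferior.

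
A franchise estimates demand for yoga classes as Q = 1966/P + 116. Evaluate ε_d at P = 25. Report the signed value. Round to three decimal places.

At P = 25, Q = 194.640.
dQ/dP = −1966/P² = -3.146.
ε = (dQ/dP)(P/Q) = (-3.146)(25/194.640).

-0.404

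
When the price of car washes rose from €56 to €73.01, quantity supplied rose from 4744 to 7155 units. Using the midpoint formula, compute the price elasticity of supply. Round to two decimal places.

ΔQ = 7155 − 4744 = 2411; ΔP = 73.01 − 56 = 17.01.
Midpoints: P̄ = 64.50, Q̄ = 5949.5.
ε_s = (ΔQ/ΔP)(P̄/Q̄) = (2411/17.01)(64.50/5949.5).

1.54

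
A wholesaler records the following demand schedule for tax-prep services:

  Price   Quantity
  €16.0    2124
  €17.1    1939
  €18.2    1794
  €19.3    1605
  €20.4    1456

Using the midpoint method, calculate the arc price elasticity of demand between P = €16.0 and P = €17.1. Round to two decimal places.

-1.37

At P = 16.0, Q = 2124; at P = 17.1, Q = 1939.
ΔQ = -185, ΔP = 1.1. Midpoints: P̄ = 16.55, Q̄ = 2031.5.
ε = (ΔQ/ΔP)(P̄/Q̄) = (-185/1.1)(16.55/2031.5).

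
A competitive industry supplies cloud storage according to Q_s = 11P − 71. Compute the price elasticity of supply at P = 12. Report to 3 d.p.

2.164

At P = 12, Q_s = 61.
dQ_s/dP = 11.
ε_s = (dQ_s/dP)(P/Q_s) = (11)(12/61).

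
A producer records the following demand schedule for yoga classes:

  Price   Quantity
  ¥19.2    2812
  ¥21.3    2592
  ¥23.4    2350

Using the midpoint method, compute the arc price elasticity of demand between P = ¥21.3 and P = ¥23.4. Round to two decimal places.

-1.04

At P = 21.3, Q = 2592; at P = 23.4, Q = 2350.
ΔQ = -242, ΔP = 2.1. Midpoints: P̄ = 22.35, Q̄ = 2471.0.
ε = (ΔQ/ΔP)(P̄/Q̄) = (-242/2.1)(22.35/2471.0).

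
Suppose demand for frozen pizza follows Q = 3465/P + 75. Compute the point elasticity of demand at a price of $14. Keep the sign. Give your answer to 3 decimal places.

-0.767

At P = 14, Q = 322.500.
dQ/dP = −3465/P² = -17.679.
ε = (dQ/dP)(P/Q) = (-17.679)(14/322.500).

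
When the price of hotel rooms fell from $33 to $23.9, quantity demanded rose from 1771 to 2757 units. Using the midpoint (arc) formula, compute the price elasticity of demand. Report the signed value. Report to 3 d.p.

-1.362

ΔQ = 2757 − 1771 = 986; ΔP = 23.9 − 33 = -9.1.
Midpoints: P̄ = 28.45, Q̄ = 2264.0.
ε = (ΔQ/ΔP)(P̄/Q̄) = (986/-9.1)(28.45/2264.0).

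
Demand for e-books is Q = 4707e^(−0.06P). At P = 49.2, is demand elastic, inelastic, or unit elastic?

elastic

Q = 245.871, dQ/dP = -14.752.
ε = (dQ/dP)(P/Q) ≈ -2.952.
|ε| = 2.95 > 1.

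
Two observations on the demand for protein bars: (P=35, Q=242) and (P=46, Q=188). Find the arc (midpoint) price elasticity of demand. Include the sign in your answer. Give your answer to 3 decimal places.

-0.925

ΔQ = 188 − 242 = -54; ΔP = 46 − 35 = 11.
Midpoints: P̄ = 40.50, Q̄ = 215.0.
ε = (ΔQ/ΔP)(P̄/Q̄) = (-54/11)(40.50/215.0).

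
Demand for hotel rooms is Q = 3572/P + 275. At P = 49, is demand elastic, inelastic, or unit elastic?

Q = 347.898, dQ/dP = -1.488.
ε = (dQ/dP)(P/Q) ≈ -0.210.
|ε| = 0.21 < 1.

inelastic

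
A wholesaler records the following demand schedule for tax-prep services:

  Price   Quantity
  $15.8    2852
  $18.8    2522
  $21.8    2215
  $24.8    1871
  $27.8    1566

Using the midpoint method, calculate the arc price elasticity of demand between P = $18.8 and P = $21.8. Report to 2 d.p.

-0.88

At P = 18.8, Q = 2522; at P = 21.8, Q = 2215.
ΔQ = -307, ΔP = 3.0. Midpoints: P̄ = 20.30, Q̄ = 2368.5.
ε = (ΔQ/ΔP)(P̄/Q̄) = (-307/3.0)(20.30/2368.5).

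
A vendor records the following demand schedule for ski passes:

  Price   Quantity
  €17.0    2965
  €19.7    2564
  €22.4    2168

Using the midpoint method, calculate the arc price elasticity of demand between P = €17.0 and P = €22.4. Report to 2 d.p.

-1.13

At P = 17.0, Q = 2965; at P = 22.4, Q = 2168.
ΔQ = -797, ΔP = 5.4. Midpoints: P̄ = 19.70, Q̄ = 2566.5.
ε = (ΔQ/ΔP)(P̄/Q̄) = (-797/5.4)(19.70/2566.5).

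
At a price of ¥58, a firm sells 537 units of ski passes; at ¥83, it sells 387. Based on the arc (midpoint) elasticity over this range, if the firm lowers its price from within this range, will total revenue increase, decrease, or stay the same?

Arc ε = (-150/25)(70.50/462.0) ≈ -0.916.
|ε| = 0.92 < 1, so demand is inelastic. A price cut therefore reduces total revenue.

decrease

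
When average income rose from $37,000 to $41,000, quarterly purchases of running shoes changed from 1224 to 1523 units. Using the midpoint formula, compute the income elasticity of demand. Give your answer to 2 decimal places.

2.12

ΔQ = 299, ΔI = 4000. Midpoints: Ī = 39,000, Q̄ = 1373.5.
ε_I = (ΔQ/ΔI)(Ī/Q̄) = (299/4000)(39000/1373.5).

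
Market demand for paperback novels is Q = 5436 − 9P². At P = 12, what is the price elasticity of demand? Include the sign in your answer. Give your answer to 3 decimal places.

-0.626

At P = 12, Q = 4140.
dQ/dP = −18P = -216.
ε = (dQ/dP)(P/Q) = (-216)(12/4140).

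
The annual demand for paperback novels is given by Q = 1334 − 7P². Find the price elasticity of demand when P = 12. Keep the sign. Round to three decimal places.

-6.184

At P = 12, Q = 326.
dQ/dP = −14P = -168.
ε = (dQ/dP)(P/Q) = (-168)(12/326).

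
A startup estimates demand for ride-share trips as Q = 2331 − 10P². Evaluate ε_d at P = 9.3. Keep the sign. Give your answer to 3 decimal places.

At P = 9.3, Q = 1466.100.
dQ/dP = −20P = -186.
ε = (dQ/dP)(P/Q) = (-186)(9.3/1466.100).

-1.180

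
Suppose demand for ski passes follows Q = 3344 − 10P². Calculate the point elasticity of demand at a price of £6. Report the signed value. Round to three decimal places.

-0.241

At P = 6, Q = 2984.
dQ/dP = −20P = -120.
ε = (dQ/dP)(P/Q) = (-120)(6/2984).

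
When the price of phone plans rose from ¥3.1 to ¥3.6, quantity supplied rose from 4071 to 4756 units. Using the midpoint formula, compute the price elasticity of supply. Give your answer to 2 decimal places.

ΔQ = 4756 − 4071 = 685; ΔP = 3.6 − 3.1 = 0.5.
Midpoints: P̄ = 3.35, Q̄ = 4413.5.
ε_s = (ΔQ/ΔP)(P̄/Q̄) = (685/0.5)(3.35/4413.5).

1.04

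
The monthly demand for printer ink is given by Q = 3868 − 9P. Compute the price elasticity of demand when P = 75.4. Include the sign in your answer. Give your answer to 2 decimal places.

At P = 75.4, Q = 3189.400.
dQ/dP = −9.
ε = (dQ/dP)(P/Q) = (-9)(75.4/3189.400).
|ε| < 1, so demand is inelastic at this price.

-0.21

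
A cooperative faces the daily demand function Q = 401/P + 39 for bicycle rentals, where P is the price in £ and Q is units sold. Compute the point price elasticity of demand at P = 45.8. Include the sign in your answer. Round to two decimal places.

At P = 45.8, Q = 47.755.
dQ/dP = −401/P² = -0.191.
ε = (dQ/dP)(P/Q) = (-0.191)(45.8/47.755).

-0.18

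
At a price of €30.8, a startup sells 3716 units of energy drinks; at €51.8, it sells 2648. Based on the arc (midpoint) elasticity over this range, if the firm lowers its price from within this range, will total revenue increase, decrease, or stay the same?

decrease

Arc ε = (-1068/21.0)(41.30/3182.0) ≈ -0.660.
|ε| = 0.66 < 1, so demand is inelastic. A price cut therefore reduces total revenue.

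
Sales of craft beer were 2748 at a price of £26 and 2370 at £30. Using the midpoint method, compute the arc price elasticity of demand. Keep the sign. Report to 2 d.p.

-1.03

ΔQ = 2370 − 2748 = -378; ΔP = 30 − 26 = 4.
Midpoints: P̄ = 28.00, Q̄ = 2559.0.
ε = (ΔQ/ΔP)(P̄/Q̄) = (-378/4)(28.00/2559.0).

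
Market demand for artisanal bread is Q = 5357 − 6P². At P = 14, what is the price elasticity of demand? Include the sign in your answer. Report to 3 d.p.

At P = 14, Q = 4181.
dQ/dP = −12P = -168.
ε = (dQ/dP)(P/Q) = (-168)(14/4181).

-0.563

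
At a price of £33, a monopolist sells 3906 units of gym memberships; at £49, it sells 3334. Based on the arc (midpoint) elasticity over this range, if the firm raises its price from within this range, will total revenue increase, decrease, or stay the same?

Arc ε = (-572/16)(41.00/3620.0) ≈ -0.405.
|ε| = 0.40 < 1, so demand is inelastic. A price rise therefore raises total revenue.

increase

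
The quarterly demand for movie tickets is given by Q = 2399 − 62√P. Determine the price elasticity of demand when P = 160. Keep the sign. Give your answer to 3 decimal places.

At P = 160, Q = 1614.755.
dQ/dP = −62/(2√P) = -2.451.
ε = (dQ/dP)(P/Q) = (-2.451)(160/1614.755).

-0.243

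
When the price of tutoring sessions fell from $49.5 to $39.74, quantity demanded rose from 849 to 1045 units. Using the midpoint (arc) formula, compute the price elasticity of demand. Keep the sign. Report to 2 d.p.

-0.95

ΔQ = 1045 − 849 = 196; ΔP = 39.74 − 49.5 = -9.76.
Midpoints: P̄ = 44.62, Q̄ = 947.0.
ε = (ΔQ/ΔP)(P̄/Q̄) = (196/-9.76)(44.62/947.0).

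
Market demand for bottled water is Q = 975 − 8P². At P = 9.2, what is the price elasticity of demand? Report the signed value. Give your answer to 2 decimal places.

-4.55

At P = 9.2, Q = 297.880.
dQ/dP = −16P = -147.200.
ε = (dQ/dP)(P/Q) = (-147.200)(9.2/297.880).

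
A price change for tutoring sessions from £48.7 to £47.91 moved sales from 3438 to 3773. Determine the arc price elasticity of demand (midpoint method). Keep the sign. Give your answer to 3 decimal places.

ΔQ = 3773 − 3438 = 335; ΔP = 47.91 − 48.7 = -0.79.
Midpoints: P̄ = 48.30, Q̄ = 3605.5.
ε = (ΔQ/ΔP)(P̄/Q̄) = (335/-0.79)(48.30/3605.5).

-5.681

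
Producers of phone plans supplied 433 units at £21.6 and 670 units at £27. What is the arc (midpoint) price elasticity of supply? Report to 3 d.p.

ΔQ = 670 − 433 = 237; ΔP = 27 − 21.6 = 5.4.
Midpoints: P̄ = 24.30, Q̄ = 551.5.
ε_s = (ΔQ/ΔP)(P̄/Q̄) = (237/5.4)(24.30/551.5).

1.934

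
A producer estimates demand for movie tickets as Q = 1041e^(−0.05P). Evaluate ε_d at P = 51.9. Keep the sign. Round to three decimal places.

-2.595

At P = 51.9, Q = 77.706.
dQ/dP = −0.05·1041e^(−0.05P) = −0.05Q = -3.885.
ε = (dQ/dP)(P/Q) = (-3.885)(51.9/77.706).
|ε| > 1, so demand is elastic at this price.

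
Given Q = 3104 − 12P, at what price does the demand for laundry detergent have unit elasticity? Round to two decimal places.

For linear demand Q = a − bP, ε = −bP/(a − bP). |ε| = 1 when bP = a − bP, i.e. P = a/(2b).
P = 3104/(2·12) = 3104/24 = 129.3333.

129.33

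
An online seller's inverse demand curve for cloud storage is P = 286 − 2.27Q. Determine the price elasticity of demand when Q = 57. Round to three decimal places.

-1.210

At Q = 57, P = 286 − 2.27(57) = 156.61.
dP/dQ = −2.27, so dQ/dP = 1/(−2.27) = -0.441.
ε = (dQ/dP)(P/Q) = (-0.441)(156.61/57).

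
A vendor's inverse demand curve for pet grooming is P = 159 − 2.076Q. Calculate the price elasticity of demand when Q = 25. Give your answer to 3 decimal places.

At Q = 25, P = 159 − 2.076(25) = 107.10.
dP/dQ = −2.076, so dQ/dP = 1/(−2.076) = -0.482.
ε = (dQ/dP)(P/Q) = (-0.482)(107.10/25).

-2.064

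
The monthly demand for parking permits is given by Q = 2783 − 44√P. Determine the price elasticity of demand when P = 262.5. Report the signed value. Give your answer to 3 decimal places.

At P = 262.5, Q = 2070.119.
dQ/dP = −44/(2√P) = -1.358.
ε = (dQ/dP)(P/Q) = (-1.358)(262.5/2070.119).

-0.172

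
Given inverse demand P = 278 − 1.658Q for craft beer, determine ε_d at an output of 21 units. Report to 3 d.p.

-6.984

At Q = 21, P = 278 − 1.658(21) = 243.18.
dP/dQ = −1.658, so dQ/dP = 1/(−1.658) = -0.603.
ε = (dQ/dP)(P/Q) = (-0.603)(243.18/21).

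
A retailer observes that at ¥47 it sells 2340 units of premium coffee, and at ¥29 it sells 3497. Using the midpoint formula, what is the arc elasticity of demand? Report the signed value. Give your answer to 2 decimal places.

-0.84

ΔQ = 3497 − 2340 = 1157; ΔP = 29 − 47 = -18.
Midpoints: P̄ = 38.00, Q̄ = 2918.5.
ε = (ΔQ/ΔP)(P̄/Q̄) = (1157/-18)(38.00/2918.5).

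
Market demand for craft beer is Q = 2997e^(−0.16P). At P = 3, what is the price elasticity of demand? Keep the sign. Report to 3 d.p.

At P = 3, Q = 1854.494.
dQ/dP = −0.16·2997e^(−0.16P) = −0.16Q = -296.719.
ε = (dQ/dP)(P/Q) = (-296.719)(3/1854.494).

-0.480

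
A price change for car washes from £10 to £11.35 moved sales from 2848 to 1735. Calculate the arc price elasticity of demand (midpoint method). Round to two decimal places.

-3.84

ΔQ = 1735 − 2848 = -1113; ΔP = 11.35 − 10 = 1.35.
Midpoints: P̄ = 10.68, Q̄ = 2291.5.
ε = (ΔQ/ΔP)(P̄/Q̄) = (-1113/1.35)(10.68/2291.5).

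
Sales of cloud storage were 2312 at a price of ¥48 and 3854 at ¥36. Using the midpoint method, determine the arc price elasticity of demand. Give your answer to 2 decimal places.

-1.75

ΔQ = 3854 − 2312 = 1542; ΔP = 36 − 48 = -12.
Midpoints: P̄ = 42.00, Q̄ = 3083.0.
ε = (ΔQ/ΔP)(P̄/Q̄) = (1542/-12)(42.00/3083.0).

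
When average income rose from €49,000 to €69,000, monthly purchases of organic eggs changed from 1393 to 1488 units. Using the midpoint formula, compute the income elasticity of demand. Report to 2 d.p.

ΔQ = 95, ΔI = 20000. Midpoints: Ī = 59,000, Q̄ = 1440.5.
ε_I = (ΔQ/ΔI)(Ī/Q̄) = (95/20000)(59000/1440.5).

0.19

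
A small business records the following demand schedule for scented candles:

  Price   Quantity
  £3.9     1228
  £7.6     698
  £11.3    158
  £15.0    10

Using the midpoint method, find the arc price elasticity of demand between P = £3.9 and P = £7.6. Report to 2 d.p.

At P = 3.9, Q = 1228; at P = 7.6, Q = 698.
ΔQ = -530, ΔP = 3.7. Midpoints: P̄ = 5.75, Q̄ = 963.0.
ε = (ΔQ/ΔP)(P̄/Q̄) = (-530/3.7)(5.75/963.0).

-0.86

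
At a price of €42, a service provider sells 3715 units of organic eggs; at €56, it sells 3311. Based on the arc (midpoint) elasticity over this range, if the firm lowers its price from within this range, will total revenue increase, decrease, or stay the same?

decrease

Arc ε = (-404/14)(49.00/3513.0) ≈ -0.403.
|ε| = 0.40 < 1, so demand is inelastic. A price cut therefore reduces total revenue.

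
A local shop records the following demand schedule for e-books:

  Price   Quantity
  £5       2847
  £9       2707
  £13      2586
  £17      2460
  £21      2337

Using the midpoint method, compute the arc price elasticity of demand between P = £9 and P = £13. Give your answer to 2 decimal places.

-0.13

At P = 9, Q = 2707; at P = 13, Q = 2586.
ΔQ = -121, ΔP = 4. Midpoints: P̄ = 11.00, Q̄ = 2646.5.
ε = (ΔQ/ΔP)(P̄/Q̄) = (-121/4)(11.00/2646.5).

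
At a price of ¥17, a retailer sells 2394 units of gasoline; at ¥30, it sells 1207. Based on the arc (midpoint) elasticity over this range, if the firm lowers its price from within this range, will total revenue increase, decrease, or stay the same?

Arc ε = (-1187/13)(23.50/1800.5) ≈ -1.192.
|ε| = 1.19 > 1, so demand is elastic. A price cut therefore raises total revenue.

increase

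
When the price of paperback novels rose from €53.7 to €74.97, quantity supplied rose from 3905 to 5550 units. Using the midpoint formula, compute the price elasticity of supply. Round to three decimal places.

ΔQ = 5550 − 3905 = 1645; ΔP = 74.97 − 53.7 = 21.27.
Midpoints: P̄ = 64.34, Q̄ = 4727.5.
ε_s = (ΔQ/ΔP)(P̄/Q̄) = (1645/21.27)(64.34/4727.5).

1.052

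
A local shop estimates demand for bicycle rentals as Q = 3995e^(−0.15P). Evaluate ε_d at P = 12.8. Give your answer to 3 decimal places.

-1.920

At P = 12.8, Q = 585.695.
dQ/dP = −0.15·3995e^(−0.15P) = −0.15Q = -87.854.
ε = (dQ/dP)(P/Q) = (-87.854)(12.8/585.695).
|ε| > 1, so demand is elastic at this price.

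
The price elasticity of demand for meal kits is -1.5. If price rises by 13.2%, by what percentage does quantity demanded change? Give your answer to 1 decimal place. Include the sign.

%ΔQ ≈ ε × %ΔP = (-1.5)(13.2%) = -19.80%.

-19.8%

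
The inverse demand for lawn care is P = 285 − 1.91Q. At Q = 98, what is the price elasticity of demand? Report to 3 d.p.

At Q = 98, P = 285 − 1.91(98) = 97.82.
dP/dQ = −1.91, so dQ/dP = 1/(−1.91) = -0.524.
ε = (dQ/dP)(P/Q) = (-0.524)(97.82/98).

-0.523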